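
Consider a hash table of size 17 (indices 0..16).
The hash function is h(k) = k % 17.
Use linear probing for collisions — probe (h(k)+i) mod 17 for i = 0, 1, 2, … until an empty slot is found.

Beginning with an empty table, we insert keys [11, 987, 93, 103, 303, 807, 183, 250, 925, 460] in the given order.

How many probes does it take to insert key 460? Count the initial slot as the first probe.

3

Insert 11: h=11, slot 11 empty => index 11.
Insert 987: h=1, slot 1 empty => index 1.
Insert 93: h=8, slot 8 empty => index 8.
Insert 103: h=1, slot 1 occupied => index 2.
Insert 303: h=14, slot 14 empty => index 14.
Insert 807: h=8, slot 8 occupied => index 9.
Insert 183: h=13, slot 13 empty => index 13.
Insert 250: h=12, slot 12 empty => index 12.
Insert 925: h=7, slot 7 empty => index 7.
Insert 460: h=1, slots 1,2 occupied => index 3.
Table: [_, 987, 103, 460, _, _, _, 925, 93, 807, _, 11, 250, 183, 303, _, _]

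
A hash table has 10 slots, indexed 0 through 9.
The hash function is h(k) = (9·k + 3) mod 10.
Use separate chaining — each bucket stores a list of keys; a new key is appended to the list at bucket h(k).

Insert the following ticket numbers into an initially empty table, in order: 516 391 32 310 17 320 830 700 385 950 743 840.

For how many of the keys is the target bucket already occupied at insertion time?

516 → bucket 7
391 → bucket 2
32 → bucket 1
310 → bucket 3
17 → bucket 6
320 → bucket 3 (collision)
830 → bucket 3 (collision)
700 → bucket 3 (collision)
385 → bucket 8
950 → bucket 3 (collision)
743 → bucket 0
840 → bucket 3 (collision)
Final buckets:
0: 743
1: 32
2: 391
3: 310 -> 320 -> 830 -> 700 -> 950 -> 840
4: -
5: -
6: 17
7: 516
8: 385
9: -

5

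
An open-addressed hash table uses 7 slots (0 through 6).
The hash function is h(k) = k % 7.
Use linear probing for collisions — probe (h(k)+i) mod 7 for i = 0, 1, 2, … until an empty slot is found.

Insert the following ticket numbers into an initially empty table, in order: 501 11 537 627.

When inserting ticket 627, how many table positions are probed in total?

4

Insert 501: h=4, slot 4 empty → index 4.
Insert 11: h=4, slot 4 occupied → index 5.
Insert 537: h=5, slot 5 occupied → index 6.
Insert 627: h=4, slots 4,5,6 occupied → index 0.
Table: [627, —, —, —, 501, 11, 537]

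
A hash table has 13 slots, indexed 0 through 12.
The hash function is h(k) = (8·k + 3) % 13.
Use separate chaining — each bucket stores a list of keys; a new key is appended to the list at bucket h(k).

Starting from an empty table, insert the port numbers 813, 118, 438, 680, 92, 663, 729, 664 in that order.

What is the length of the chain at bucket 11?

4

Insert 813: h=7, bucket 7 empty → new chain.
Insert 118: h=11, bucket 11 empty → new chain.
Insert 438: h=10, bucket 10 empty → new chain.
Insert 680: h=9, bucket 9 empty → new chain.
Insert 92: h=11, bucket 11 nonempty → append to chain.
Insert 663: h=3, bucket 3 empty → new chain.
Insert 729: h=11, bucket 11 nonempty → append to chain.
Insert 664: h=11, bucket 11 nonempty → append to chain.
Final buckets:
0: —
1: —
2: —
3: 663
4: —
5: —
6: —
7: 813
8: —
9: 680
10: 438
11: 118 -> 92 -> 729 -> 664
12: —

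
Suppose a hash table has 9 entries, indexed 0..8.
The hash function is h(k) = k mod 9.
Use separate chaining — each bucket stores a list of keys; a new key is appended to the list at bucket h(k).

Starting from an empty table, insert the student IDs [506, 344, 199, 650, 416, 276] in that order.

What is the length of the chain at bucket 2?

4

Insert 506: h=2, bucket 2 empty → new chain.
Insert 344: h=2, bucket 2 nonempty → append to chain.
Insert 199: h=1, bucket 1 empty → new chain.
Insert 650: h=2, bucket 2 nonempty → append to chain.
Insert 416: h=2, bucket 2 nonempty → append to chain.
Insert 276: h=6, bucket 6 empty → new chain.
Final buckets:
0: ∅
1: 199
2: 506 -> 344 -> 650 -> 416
3: ∅
4: ∅
5: ∅
6: 276
7: ∅
8: ∅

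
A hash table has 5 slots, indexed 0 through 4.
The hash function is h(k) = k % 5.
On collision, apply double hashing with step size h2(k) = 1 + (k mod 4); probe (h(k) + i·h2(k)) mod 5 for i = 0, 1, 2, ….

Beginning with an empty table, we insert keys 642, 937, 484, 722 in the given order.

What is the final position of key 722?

3

642: h=2 -> slot 2
937: h=2, h2=2, probe 2,4 -> slot 4
484: h=4, h2=1, probe 4,0 -> slot 0
722: h=2, h2=3, probe 2,0,3 -> slot 3
Table: [484, ., 642, 722, 937]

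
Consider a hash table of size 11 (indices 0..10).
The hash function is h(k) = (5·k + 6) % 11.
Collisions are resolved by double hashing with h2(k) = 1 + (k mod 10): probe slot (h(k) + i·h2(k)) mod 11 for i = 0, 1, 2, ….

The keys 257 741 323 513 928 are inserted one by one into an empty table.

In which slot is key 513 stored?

1

Insert 257: h=4, slot 4 empty → index 4.
Insert 741: h=4, h2=2, slot 4 occupied → index 6.
Insert 323: h=4, h2=4, slot 4 occupied → index 8.
Insert 513: h=8, h2=4, slot 8 occupied → index 1.
Insert 928: h=4, h2=9, slot 4 occupied → index 2.
Table: [_, 513, 928, _, 257, _, 741, _, 323, _, _]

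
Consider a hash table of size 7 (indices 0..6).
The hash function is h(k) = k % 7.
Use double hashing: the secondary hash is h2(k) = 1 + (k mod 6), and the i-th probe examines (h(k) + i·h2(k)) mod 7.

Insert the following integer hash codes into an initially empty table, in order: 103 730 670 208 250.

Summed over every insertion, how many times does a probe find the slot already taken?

103 hashes to 5; slot 5 is free → place at 5.
730 hashes to 2; slot 2 is free → place at 2.
670 hashes to 5, h2=5; 5 taken → place at 3.
208 hashes to 5, h2=5; 5,3 taken → place at 1.
250 hashes to 5, h2=5; 5,3,1 taken → place at 6.
Table: [_, 208, 730, 670, _, 103, 250]

6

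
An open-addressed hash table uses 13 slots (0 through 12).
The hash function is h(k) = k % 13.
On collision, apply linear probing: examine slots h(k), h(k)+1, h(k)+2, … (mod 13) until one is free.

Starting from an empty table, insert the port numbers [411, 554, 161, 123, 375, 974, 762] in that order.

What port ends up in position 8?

411

Insert 411: h=8, slot 8 empty -> index 8.
Insert 554: h=8, slot 8 occupied -> index 9.
Insert 161: h=5, slot 5 empty -> index 5.
Insert 123: h=6, slot 6 empty -> index 6.
Insert 375: h=11, slot 11 empty -> index 11.
Insert 974: h=12, slot 12 empty -> index 12.
Insert 762: h=8, slots 8,9 occupied -> index 10.
Table: [_, _, _, _, _, 161, 123, _, 411, 554, 762, 375, 974]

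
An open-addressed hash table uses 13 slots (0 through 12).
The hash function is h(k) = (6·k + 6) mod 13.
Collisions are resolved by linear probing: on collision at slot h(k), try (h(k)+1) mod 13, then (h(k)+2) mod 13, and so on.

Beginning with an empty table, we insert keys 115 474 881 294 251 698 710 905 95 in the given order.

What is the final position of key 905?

6

Insert 115: h=7, slot 7 empty => index 7.
Insert 474: h=3, slot 3 empty => index 3.
Insert 881: h=1, slot 1 empty => index 1.
Insert 294: h=2, slot 2 empty => index 2.
Insert 251: h=4, slot 4 empty => index 4.
Insert 698: h=8, slot 8 empty => index 8.
Insert 710: h=2, slots 2,3,4 occupied => index 5.
Insert 905: h=2, slots 2,3,4,5 occupied => index 6.
Insert 95: h=4, slots 4,5,6,7,8 occupied => index 9.
Table: [∅, 881, 294, 474, 251, 710, 905, 115, 698, 95, ∅, ∅, ∅]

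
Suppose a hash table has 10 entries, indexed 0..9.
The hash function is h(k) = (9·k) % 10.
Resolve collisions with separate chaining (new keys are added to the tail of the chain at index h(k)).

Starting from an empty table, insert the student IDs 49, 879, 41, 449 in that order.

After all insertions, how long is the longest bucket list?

3

49 → bucket 1
879 → bucket 1 (collision)
41 → bucket 9
449 → bucket 1 (collision)
Final buckets:
0: _
1: 49 -> 879 -> 449
2: _
3: _
4: _
5: _
6: _
7: _
8: _
9: 41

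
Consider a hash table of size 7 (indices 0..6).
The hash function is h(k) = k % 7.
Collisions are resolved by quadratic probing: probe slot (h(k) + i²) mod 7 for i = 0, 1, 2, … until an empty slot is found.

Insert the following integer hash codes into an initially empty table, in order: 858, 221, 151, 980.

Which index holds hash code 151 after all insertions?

1

858: h=4 => slot 4
221: h=4, probe 4,5 => slot 5
151: h=4, probe 4,5,1 => slot 1
980: h=0 => slot 0
Table: [980, 151, _, _, 858, 221, _]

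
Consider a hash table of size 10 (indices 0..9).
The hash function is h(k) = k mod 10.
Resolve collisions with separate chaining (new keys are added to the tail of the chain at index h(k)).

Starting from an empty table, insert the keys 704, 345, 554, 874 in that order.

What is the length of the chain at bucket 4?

704 -> bucket 4
345 -> bucket 5
554 -> bucket 4 (collision)
874 -> bucket 4 (collision)
Final buckets:
0: —
1: —
2: —
3: —
4: 704 -> 554 -> 874
5: 345
6: —
7: —
8: —
9: —

3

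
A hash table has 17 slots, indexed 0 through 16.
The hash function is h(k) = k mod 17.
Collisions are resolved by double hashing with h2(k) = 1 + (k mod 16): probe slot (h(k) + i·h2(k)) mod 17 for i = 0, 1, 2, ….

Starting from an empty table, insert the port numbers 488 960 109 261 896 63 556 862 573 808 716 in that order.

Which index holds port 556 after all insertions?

488: h=12 -> slot 12
960: h=8 -> slot 8
109: h=7 -> slot 7
261: h=6 -> slot 6
896: h=12, h2=1, probe 12,13 -> slot 13
63: h=12, h2=16, probe 12,11 -> slot 11
556: h=12, h2=13, probe 12,8,4 -> slot 4
862: h=12, h2=15, probe 12,10 -> slot 10
573: h=12, h2=14, probe 12,9 -> slot 9
808: h=9, h2=9, probe 9,1 -> slot 1
716: h=2 -> slot 2
Table: [∅, 808, 716, ∅, 556, ∅, 261, 109, 960, 573, 862, 63, 488, 896, ∅, ∅, ∅]

4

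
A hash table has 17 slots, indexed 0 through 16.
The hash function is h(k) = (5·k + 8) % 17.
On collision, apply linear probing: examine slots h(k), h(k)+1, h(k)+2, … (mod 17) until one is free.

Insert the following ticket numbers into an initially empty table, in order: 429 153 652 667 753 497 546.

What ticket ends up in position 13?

497

429: h=11 → slot 11
153: h=8 → slot 8
652: h=4 → slot 4
667: h=11, probe 11,12 → slot 12
753: h=16 → slot 16
497: h=11, probe 11,12,13 → slot 13
546: h=1 → slot 1
Table: [∅, 546, ∅, ∅, 652, ∅, ∅, ∅, 153, ∅, ∅, 429, 667, 497, ∅, ∅, 753]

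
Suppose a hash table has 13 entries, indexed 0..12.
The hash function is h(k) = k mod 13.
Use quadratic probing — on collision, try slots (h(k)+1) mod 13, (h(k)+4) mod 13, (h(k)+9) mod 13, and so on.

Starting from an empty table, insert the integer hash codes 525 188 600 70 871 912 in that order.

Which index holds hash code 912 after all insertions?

Insert 525: h=5, slot 5 empty => index 5.
Insert 188: h=6, slot 6 empty => index 6.
Insert 600: h=2, slot 2 empty => index 2.
Insert 70: h=5, slots 5,6 occupied => index 9.
Insert 871: h=0, slot 0 empty => index 0.
Insert 912: h=2, slot 2 occupied => index 3.
Table: [871, ., 600, 912, ., 525, 188, ., ., 70, ., ., .]

3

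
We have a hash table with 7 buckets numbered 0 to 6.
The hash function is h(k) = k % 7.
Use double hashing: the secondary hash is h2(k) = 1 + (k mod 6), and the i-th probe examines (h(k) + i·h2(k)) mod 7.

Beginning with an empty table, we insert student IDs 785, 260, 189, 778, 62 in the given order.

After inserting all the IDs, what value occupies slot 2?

785 hashes to 1; slot 1 is free => place at 1.
260 hashes to 1, h2=3; 1 taken => place at 4.
189 hashes to 0; slot 0 is free => place at 0.
778 hashes to 1, h2=5; 1 taken => place at 6.
62 hashes to 6, h2=3; 6 taken => place at 2.
Table: [189, 785, 62, —, 260, —, 778]

62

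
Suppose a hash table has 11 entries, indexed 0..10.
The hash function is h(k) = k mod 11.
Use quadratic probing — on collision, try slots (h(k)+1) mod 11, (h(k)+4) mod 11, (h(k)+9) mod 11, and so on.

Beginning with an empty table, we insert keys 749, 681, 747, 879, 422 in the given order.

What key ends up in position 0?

749 hashes to 1; slot 1 is free => place at 1.
681 hashes to 10; slot 10 is free => place at 10.
747 hashes to 10; 10 taken => place at 0.
879 hashes to 10; 10,0 taken => place at 3.
422 hashes to 4; slot 4 is free => place at 4.
Table: [747, 749, ., 879, 422, ., ., ., ., ., 681]

747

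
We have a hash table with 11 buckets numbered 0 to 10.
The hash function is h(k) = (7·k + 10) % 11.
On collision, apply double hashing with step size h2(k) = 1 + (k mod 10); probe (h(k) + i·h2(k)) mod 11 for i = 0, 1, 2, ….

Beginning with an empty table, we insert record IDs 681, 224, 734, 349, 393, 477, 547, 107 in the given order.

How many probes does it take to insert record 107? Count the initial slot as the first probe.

6

681 hashes to 3; slot 3 is free -> place at 3.
224 hashes to 5; slot 5 is free -> place at 5.
734 hashes to 0; slot 0 is free -> place at 0.
349 hashes to 0, h2=10; 0 taken -> place at 10.
393 hashes to 0, h2=4; 0 taken -> place at 4.
477 hashes to 5, h2=8; 5 taken -> place at 2.
547 hashes to 0, h2=8; 0 taken -> place at 8.
107 hashes to 0, h2=8; 0,8,5,2,10 taken -> place at 7.
Table: [734, ., 477, 681, 393, 224, ., 107, 547, ., 349]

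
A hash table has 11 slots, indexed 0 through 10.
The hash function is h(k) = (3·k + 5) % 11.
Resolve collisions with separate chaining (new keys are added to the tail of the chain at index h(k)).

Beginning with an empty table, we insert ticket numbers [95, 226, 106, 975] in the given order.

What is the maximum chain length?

3

95 -> bucket 4
226 -> bucket 1
106 -> bucket 4 (collision)
975 -> bucket 4 (collision)
Final buckets:
0: -
1: 226
2: -
3: -
4: 95 -> 106 -> 975
5: -
6: -
7: -
8: -
9: -
10: -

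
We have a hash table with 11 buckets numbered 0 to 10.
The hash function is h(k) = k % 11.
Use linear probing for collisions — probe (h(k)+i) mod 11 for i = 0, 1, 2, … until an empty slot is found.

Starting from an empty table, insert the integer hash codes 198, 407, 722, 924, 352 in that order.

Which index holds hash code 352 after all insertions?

Insert 198: h=0, slot 0 empty -> index 0.
Insert 407: h=0, slot 0 occupied -> index 1.
Insert 722: h=7, slot 7 empty -> index 7.
Insert 924: h=0, slots 0,1 occupied -> index 2.
Insert 352: h=0, slots 0,1,2 occupied -> index 3.
Table: [198, 407, 924, 352, _, _, _, 722, _, _, _]

3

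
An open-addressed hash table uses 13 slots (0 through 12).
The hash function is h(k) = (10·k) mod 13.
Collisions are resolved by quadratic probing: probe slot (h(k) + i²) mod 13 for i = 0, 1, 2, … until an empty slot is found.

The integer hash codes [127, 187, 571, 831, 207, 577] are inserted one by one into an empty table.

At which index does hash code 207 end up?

7

Insert 127: h=9, slot 9 empty → index 9.
Insert 187: h=11, slot 11 empty → index 11.
Insert 571: h=3, slot 3 empty → index 3.
Insert 831: h=3, slot 3 occupied → index 4.
Insert 207: h=3, slots 3,4 occupied → index 7.
Insert 577: h=11, slot 11 occupied → index 12.
Table: [∅, ∅, ∅, 571, 831, ∅, ∅, 207, ∅, 127, ∅, 187, 577]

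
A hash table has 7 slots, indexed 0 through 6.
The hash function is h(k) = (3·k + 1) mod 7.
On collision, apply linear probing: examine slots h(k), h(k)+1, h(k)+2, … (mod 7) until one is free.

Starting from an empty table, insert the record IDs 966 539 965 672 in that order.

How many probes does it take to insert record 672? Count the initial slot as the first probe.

Insert 966: h=1, slot 1 empty → index 1.
Insert 539: h=1, slot 1 occupied → index 2.
Insert 965: h=5, slot 5 empty → index 5.
Insert 672: h=1, slots 1,2 occupied → index 3.
Table: [., 966, 539, 672, ., 965, .]

3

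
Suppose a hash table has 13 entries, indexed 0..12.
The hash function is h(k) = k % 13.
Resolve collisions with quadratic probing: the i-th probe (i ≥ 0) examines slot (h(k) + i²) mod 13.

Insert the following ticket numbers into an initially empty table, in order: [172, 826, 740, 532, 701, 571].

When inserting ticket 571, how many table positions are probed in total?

172 hashes to 3; slot 3 is free => place at 3.
826 hashes to 7; slot 7 is free => place at 7.
740 hashes to 12; slot 12 is free => place at 12.
532 hashes to 12; 12 taken => place at 0.
701 hashes to 12; 12,0,3 taken => place at 8.
571 hashes to 12; 12,0,3,8 taken => place at 2.
Table: [532, —, 571, 172, —, —, —, 826, 701, —, —, —, 740]

5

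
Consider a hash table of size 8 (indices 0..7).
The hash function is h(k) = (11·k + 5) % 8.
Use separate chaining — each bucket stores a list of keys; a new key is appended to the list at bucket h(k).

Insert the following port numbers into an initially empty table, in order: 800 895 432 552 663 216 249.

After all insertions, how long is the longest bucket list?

Insert 800: h=5, bucket 5 empty → new chain.
Insert 895: h=2, bucket 2 empty → new chain.
Insert 432: h=5, bucket 5 nonempty → append to chain.
Insert 552: h=5, bucket 5 nonempty → append to chain.
Insert 663: h=2, bucket 2 nonempty → append to chain.
Insert 216: h=5, bucket 5 nonempty → append to chain.
Insert 249: h=0, bucket 0 empty → new chain.
Final buckets:
0: 249
1: —
2: 895 -> 663
3: —
4: —
5: 800 -> 432 -> 552 -> 216
6: —
7: —

4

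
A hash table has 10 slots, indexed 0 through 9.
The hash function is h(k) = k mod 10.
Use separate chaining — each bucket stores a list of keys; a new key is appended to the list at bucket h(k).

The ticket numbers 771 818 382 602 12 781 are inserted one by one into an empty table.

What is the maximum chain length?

3

771 -> bucket 1
818 -> bucket 8
382 -> bucket 2
602 -> bucket 2 (collision)
12 -> bucket 2 (collision)
781 -> bucket 1 (collision)
Final buckets:
0: _
1: 771 -> 781
2: 382 -> 602 -> 12
3: _
4: _
5: _
6: _
7: _
8: 818
9: _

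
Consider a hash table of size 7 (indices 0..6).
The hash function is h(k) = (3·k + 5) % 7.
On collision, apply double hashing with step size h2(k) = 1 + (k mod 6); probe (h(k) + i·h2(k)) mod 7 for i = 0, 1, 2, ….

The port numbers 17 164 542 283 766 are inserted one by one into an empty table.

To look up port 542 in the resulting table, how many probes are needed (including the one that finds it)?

17: h=0 → slot 0
164: h=0, h2=3, probe 0,3 → slot 3
542: h=0, h2=3, probe 0,3,6 → slot 6
283: h=0, h2=2, probe 0,2 → slot 2
766: h=0, h2=5, probe 0,5 → slot 5
Table: [17, -, 283, 164, -, 766, 542]
Lookup 542: h=0, h2=3, probe 0,3,6 → found at 6.

3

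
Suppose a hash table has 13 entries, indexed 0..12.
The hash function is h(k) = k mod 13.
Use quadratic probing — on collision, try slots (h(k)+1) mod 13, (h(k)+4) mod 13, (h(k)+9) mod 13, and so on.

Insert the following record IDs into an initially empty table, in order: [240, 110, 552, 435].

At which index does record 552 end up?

240: h=6 => slot 6
110: h=6, probe 6,7 => slot 7
552: h=6, probe 6,7,10 => slot 10
435: h=6, probe 6,7,10,2 => slot 2
Table: [-, -, 435, -, -, -, 240, 110, -, -, 552, -, -]

10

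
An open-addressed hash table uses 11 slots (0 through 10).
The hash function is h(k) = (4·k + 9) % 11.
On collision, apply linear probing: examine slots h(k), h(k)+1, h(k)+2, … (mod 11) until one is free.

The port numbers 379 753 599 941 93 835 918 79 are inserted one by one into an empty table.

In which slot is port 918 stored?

1

Insert 379: h=7, slot 7 empty -> index 7.
Insert 753: h=7, slot 7 occupied -> index 8.
Insert 599: h=7, slots 7,8 occupied -> index 9.
Insert 941: h=0, slot 0 empty -> index 0.
Insert 93: h=7, slots 7,8,9 occupied -> index 10.
Insert 835: h=5, slot 5 empty -> index 5.
Insert 918: h=7, slots 7,8,9,10,0 occupied -> index 1.
Insert 79: h=6, slot 6 empty -> index 6.
Table: [941, 918, -, -, -, 835, 79, 379, 753, 599, 93]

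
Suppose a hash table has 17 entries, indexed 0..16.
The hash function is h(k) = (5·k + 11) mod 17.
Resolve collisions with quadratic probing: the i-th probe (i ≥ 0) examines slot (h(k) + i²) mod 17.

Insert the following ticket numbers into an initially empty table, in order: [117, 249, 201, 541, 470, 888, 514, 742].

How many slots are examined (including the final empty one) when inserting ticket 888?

117 hashes to 1; slot 1 is free -> place at 1.
249 hashes to 15; slot 15 is free -> place at 15.
201 hashes to 13; slot 13 is free -> place at 13.
541 hashes to 13; 13 taken -> place at 14.
470 hashes to 15; 15 taken -> place at 16.
888 hashes to 14; 14,15,1 taken -> place at 6.
514 hashes to 14; 14,15,1,6,13 taken -> place at 5.
742 hashes to 15; 15,16 taken -> place at 2.
Table: [_, 117, 742, _, _, 514, 888, _, _, _, _, _, _, 201, 541, 249, 470]

4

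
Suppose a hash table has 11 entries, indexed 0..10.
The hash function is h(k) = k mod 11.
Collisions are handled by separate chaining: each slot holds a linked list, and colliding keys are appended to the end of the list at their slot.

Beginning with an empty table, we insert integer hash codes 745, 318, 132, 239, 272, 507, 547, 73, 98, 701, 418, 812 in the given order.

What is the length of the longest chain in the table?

745 → bucket 8
318 → bucket 10
132 → bucket 0
239 → bucket 8 (collision)
272 → bucket 8 (collision)
507 → bucket 1
547 → bucket 8 (collision)
73 → bucket 7
98 → bucket 10 (collision)
701 → bucket 8 (collision)
418 → bucket 0 (collision)
812 → bucket 9
Final buckets:
0: 132 -> 418
1: 507
2: _
3: _
4: _
5: _
6: _
7: 73
8: 745 -> 239 -> 272 -> 547 -> 701
9: 812
10: 318 -> 98

5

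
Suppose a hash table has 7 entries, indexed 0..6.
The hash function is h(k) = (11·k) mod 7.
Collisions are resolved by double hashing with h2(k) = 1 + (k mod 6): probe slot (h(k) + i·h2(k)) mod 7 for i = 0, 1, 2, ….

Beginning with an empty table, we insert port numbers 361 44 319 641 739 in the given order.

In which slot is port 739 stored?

6

361: h=2 → slot 2
44: h=1 → slot 1
319: h=2, h2=2, probe 2,4 → slot 4
641: h=2, h2=6, probe 2,1,0 → slot 0
739: h=2, h2=2, probe 2,4,6 → slot 6
Table: [641, 44, 361, ., 319, ., 739]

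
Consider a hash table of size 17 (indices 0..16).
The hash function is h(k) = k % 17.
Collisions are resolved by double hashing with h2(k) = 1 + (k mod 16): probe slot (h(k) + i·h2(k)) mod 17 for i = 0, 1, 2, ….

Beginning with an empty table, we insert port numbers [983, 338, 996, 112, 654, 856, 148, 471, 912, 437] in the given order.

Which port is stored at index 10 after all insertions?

983 hashes to 14; slot 14 is free => place at 14.
338 hashes to 15; slot 15 is free => place at 15.
996 hashes to 10; slot 10 is free => place at 10.
112 hashes to 10, h2=1; 10 taken => place at 11.
654 hashes to 8; slot 8 is free => place at 8.
856 hashes to 6; slot 6 is free => place at 6.
148 hashes to 12; slot 12 is free => place at 12.
471 hashes to 12, h2=8; 12 taken => place at 3.
912 hashes to 11, h2=1; 11,12 taken => place at 13.
437 hashes to 12, h2=6; 12 taken => place at 1.
Table: [∅, 437, ∅, 471, ∅, ∅, 856, ∅, 654, ∅, 996, 112, 148, 912, 983, 338, ∅]

996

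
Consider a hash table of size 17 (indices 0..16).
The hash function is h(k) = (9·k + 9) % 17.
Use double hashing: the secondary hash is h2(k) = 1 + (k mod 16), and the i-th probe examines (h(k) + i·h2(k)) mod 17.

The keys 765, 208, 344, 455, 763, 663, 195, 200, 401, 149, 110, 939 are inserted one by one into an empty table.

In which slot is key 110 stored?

5

765: h=9 -> slot 9
208: h=11 -> slot 11
344: h=11, h2=9, probe 11,3 -> slot 3
455: h=7 -> slot 7
763: h=8 -> slot 8
663: h=9, h2=8, probe 9,0 -> slot 0
195: h=13 -> slot 13
200: h=7, h2=9, probe 7,16 -> slot 16
401: h=14 -> slot 14
149: h=7, h2=6, probe 7,13,2 -> slot 2
110: h=13, h2=15, probe 13,11,9,7,5 -> slot 5
939: h=11, h2=12, probe 11,6 -> slot 6
Table: [663, ., 149, 344, ., 110, 939, 455, 763, 765, ., 208, ., 195, 401, ., 200]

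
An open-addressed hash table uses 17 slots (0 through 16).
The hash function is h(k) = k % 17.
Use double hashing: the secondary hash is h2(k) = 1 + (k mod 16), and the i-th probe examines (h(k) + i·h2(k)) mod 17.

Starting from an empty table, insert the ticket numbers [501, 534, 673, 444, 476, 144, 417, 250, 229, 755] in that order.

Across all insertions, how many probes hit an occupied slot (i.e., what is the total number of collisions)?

Insert 501: h=8, slot 8 empty => index 8.
Insert 534: h=7, slot 7 empty => index 7.
Insert 673: h=10, slot 10 empty => index 10.
Insert 444: h=2, slot 2 empty => index 2.
Insert 476: h=0, slot 0 empty => index 0.
Insert 144: h=8, h2=1, slot 8 occupied => index 9.
Insert 417: h=9, h2=2, slot 9 occupied => index 11.
Insert 250: h=12, slot 12 empty => index 12.
Insert 229: h=8, h2=6, slot 8 occupied => index 14.
Insert 755: h=7, h2=4, slots 7,11 occupied => index 15.
Table: [476, -, 444, -, -, -, -, 534, 501, 144, 673, 417, 250, -, 229, 755, -]

5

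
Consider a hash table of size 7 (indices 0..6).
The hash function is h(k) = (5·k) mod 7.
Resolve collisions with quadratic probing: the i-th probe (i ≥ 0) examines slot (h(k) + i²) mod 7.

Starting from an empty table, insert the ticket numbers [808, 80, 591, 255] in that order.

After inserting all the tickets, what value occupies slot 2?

80

Insert 808: h=1, slot 1 empty → index 1.
Insert 80: h=1, slot 1 occupied → index 2.
Insert 591: h=1, slots 1,2 occupied → index 5.
Insert 255: h=1, slots 1,2,5 occupied → index 3.
Table: [—, 808, 80, 255, —, 591, —]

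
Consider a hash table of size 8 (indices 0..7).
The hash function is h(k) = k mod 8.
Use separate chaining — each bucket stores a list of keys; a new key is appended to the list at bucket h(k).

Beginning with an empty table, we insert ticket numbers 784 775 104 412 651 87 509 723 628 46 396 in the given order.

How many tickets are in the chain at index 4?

3

784 -> bucket 0
775 -> bucket 7
104 -> bucket 0 (collision)
412 -> bucket 4
651 -> bucket 3
87 -> bucket 7 (collision)
509 -> bucket 5
723 -> bucket 3 (collision)
628 -> bucket 4 (collision)
46 -> bucket 6
396 -> bucket 4 (collision)
Final buckets:
0: 784 -> 104
1: -
2: -
3: 651 -> 723
4: 412 -> 628 -> 396
5: 509
6: 46
7: 775 -> 87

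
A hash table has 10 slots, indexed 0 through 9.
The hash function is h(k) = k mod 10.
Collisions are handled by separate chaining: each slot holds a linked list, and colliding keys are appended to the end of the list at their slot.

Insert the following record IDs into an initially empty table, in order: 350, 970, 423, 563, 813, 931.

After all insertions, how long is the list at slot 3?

3

350 → bucket 0
970 → bucket 0 (collision)
423 → bucket 3
563 → bucket 3 (collision)
813 → bucket 3 (collision)
931 → bucket 1
Final buckets:
0: 350 -> 970
1: 931
2: _
3: 423 -> 563 -> 813
4: _
5: _
6: _
7: _
8: _
9: _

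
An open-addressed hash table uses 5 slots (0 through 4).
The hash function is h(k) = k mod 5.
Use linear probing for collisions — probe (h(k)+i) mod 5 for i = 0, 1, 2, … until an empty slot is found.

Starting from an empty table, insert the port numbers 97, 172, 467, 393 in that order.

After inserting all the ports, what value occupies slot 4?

467

Insert 97: h=2, slot 2 empty → index 2.
Insert 172: h=2, slot 2 occupied → index 3.
Insert 467: h=2, slots 2,3 occupied → index 4.
Insert 393: h=3, slots 3,4 occupied → index 0.
Table: [393, —, 97, 172, 467]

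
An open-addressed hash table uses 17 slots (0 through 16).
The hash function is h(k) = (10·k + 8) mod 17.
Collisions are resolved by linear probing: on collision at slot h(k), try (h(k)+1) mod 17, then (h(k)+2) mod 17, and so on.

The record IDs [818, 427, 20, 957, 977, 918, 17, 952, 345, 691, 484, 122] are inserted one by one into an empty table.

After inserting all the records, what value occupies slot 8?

918

818: h=11 => slot 11
427: h=11, probe 11,12 => slot 12
20: h=4 => slot 4
957: h=7 => slot 7
977: h=3 => slot 3
918: h=8 => slot 8
17: h=8, probe 8,9 => slot 9
952: h=8, probe 8,9,10 => slot 10
345: h=7, probe 7,8,9,10,11,12,13 => slot 13
691: h=16 => slot 16
484: h=3, probe 3,4,5 => slot 5
122: h=4, probe 4,5,6 => slot 6
Table: [., ., ., 977, 20, 484, 122, 957, 918, 17, 952, 818, 427, 345, ., ., 691]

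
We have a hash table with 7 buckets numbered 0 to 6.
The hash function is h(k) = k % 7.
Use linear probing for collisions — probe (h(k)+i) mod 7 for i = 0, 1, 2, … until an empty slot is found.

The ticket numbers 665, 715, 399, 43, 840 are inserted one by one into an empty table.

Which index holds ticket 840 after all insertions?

4

665 hashes to 0; slot 0 is free => place at 0.
715 hashes to 1; slot 1 is free => place at 1.
399 hashes to 0; 0,1 taken => place at 2.
43 hashes to 1; 1,2 taken => place at 3.
840 hashes to 0; 0,1,2,3 taken => place at 4.
Table: [665, 715, 399, 43, 840, ., .]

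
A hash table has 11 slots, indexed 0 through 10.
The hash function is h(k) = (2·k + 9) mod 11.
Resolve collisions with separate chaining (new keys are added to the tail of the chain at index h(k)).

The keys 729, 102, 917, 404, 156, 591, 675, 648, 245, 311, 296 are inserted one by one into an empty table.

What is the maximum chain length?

4

Insert 729: h=4, bucket 4 empty -> new chain.
Insert 102: h=4, bucket 4 nonempty -> append to chain.
Insert 917: h=6, bucket 6 empty -> new chain.
Insert 404: h=3, bucket 3 empty -> new chain.
Insert 156: h=2, bucket 2 empty -> new chain.
Insert 591: h=3, bucket 3 nonempty -> append to chain.
Insert 675: h=6, bucket 6 nonempty -> append to chain.
Insert 648: h=7, bucket 7 empty -> new chain.
Insert 245: h=4, bucket 4 nonempty -> append to chain.
Insert 311: h=4, bucket 4 nonempty -> append to chain.
Insert 296: h=7, bucket 7 nonempty -> append to chain.
Final buckets:
0: _
1: _
2: 156
3: 404 -> 591
4: 729 -> 102 -> 245 -> 311
5: _
6: 917 -> 675
7: 648 -> 296
8: _
9: _
10: _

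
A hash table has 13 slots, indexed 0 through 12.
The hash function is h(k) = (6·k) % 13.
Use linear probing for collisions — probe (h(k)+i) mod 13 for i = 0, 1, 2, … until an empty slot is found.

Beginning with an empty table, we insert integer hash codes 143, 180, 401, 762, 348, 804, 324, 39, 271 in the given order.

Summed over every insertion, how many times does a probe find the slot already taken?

143: h=0 -> slot 0
180: h=1 -> slot 1
401: h=1, probe 1,2 -> slot 2
762: h=9 -> slot 9
348: h=8 -> slot 8
804: h=1, probe 1,2,3 -> slot 3
324: h=7 -> slot 7
39: h=0, probe 0,1,2,3,4 -> slot 4
271: h=1, probe 1,2,3,4,5 -> slot 5
Table: [143, 180, 401, 804, 39, 271, ∅, 324, 348, 762, ∅, ∅, ∅]

11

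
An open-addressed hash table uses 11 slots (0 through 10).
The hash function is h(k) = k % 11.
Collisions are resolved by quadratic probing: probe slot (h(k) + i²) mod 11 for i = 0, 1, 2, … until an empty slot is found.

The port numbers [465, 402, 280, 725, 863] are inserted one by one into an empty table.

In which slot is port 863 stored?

Insert 465: h=3, slot 3 empty -> index 3.
Insert 402: h=6, slot 6 empty -> index 6.
Insert 280: h=5, slot 5 empty -> index 5.
Insert 725: h=10, slot 10 empty -> index 10.
Insert 863: h=5, slots 5,6 occupied -> index 9.
Table: [∅, ∅, ∅, 465, ∅, 280, 402, ∅, ∅, 863, 725]

9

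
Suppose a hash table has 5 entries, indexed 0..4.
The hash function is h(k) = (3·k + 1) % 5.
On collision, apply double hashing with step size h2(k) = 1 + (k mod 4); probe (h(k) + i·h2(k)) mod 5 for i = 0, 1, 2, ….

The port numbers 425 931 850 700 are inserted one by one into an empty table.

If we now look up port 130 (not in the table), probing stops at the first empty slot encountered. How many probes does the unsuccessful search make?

4

Insert 425: h=1, slot 1 empty → index 1.
Insert 931: h=4, slot 4 empty → index 4.
Insert 850: h=1, h2=3, slots 1,4 occupied → index 2.
Insert 700: h=1, h2=1, slots 1,2 occupied → index 3.
Table: [—, 425, 850, 700, 931]
Lookup 130: h=1, h2=3, probe 1,4,2,0 → slot 0 empty, not found.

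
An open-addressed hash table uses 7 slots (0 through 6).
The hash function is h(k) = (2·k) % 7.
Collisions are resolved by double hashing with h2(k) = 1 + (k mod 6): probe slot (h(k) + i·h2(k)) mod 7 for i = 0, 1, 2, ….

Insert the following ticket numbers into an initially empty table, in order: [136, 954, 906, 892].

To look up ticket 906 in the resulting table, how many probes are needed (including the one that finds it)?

2

136: h=6 -> slot 6
954: h=4 -> slot 4
906: h=6, h2=1, probe 6,0 -> slot 0
892: h=6, h2=5, probe 6,4,2 -> slot 2
Table: [906, _, 892, _, 954, _, 136]
Lookup 906: h=6, h2=1, probe 6,0 → found at 0.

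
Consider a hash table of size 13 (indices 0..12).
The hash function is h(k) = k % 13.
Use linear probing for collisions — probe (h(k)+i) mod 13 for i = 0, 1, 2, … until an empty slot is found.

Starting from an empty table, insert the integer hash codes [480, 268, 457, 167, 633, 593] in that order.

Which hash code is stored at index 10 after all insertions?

593

Insert 480: h=12, slot 12 empty → index 12.
Insert 268: h=8, slot 8 empty → index 8.
Insert 457: h=2, slot 2 empty → index 2.
Insert 167: h=11, slot 11 empty → index 11.
Insert 633: h=9, slot 9 empty → index 9.
Insert 593: h=8, slots 8,9 occupied → index 10.
Table: [∅, ∅, 457, ∅, ∅, ∅, ∅, ∅, 268, 633, 593, 167, 480]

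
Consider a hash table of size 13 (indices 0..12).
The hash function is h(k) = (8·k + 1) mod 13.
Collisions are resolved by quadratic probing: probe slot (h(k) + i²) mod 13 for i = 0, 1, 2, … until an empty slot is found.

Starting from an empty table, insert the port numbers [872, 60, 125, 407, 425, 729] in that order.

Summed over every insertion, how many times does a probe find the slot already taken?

2

872: h=9 -> slot 9
60: h=0 -> slot 0
125: h=0, probe 0,1 -> slot 1
407: h=7 -> slot 7
425: h=8 -> slot 8
729: h=9, probe 9,10 -> slot 10
Table: [60, 125, ∅, ∅, ∅, ∅, ∅, 407, 425, 872, 729, ∅, ∅]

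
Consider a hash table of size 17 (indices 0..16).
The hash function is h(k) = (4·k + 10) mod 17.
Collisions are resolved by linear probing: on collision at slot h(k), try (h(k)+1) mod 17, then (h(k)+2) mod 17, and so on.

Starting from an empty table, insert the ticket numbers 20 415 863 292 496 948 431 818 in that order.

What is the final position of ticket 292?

20: h=5 -> slot 5
415: h=4 -> slot 4
863: h=11 -> slot 11
292: h=5, probe 5,6 -> slot 6
496: h=5, probe 5,6,7 -> slot 7
948: h=11, probe 11,12 -> slot 12
431: h=0 -> slot 0
818: h=1 -> slot 1
Table: [431, 818, —, —, 415, 20, 292, 496, —, —, —, 863, 948, —, —, —, —]

6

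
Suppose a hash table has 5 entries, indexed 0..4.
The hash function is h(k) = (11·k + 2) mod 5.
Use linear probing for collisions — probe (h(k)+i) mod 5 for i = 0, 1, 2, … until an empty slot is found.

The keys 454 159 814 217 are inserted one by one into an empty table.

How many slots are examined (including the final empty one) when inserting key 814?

454: h=1 => slot 1
159: h=1, probe 1,2 => slot 2
814: h=1, probe 1,2,3 => slot 3
217: h=4 => slot 4
Table: [—, 454, 159, 814, 217]

3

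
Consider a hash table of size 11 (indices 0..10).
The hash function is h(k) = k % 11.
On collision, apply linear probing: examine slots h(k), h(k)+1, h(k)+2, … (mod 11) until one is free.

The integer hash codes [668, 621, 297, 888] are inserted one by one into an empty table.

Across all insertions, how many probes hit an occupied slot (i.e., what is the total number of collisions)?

1

Insert 668: h=8, slot 8 empty -> index 8.
Insert 621: h=5, slot 5 empty -> index 5.
Insert 297: h=0, slot 0 empty -> index 0.
Insert 888: h=8, slot 8 occupied -> index 9.
Table: [297, ., ., ., ., 621, ., ., 668, 888, .]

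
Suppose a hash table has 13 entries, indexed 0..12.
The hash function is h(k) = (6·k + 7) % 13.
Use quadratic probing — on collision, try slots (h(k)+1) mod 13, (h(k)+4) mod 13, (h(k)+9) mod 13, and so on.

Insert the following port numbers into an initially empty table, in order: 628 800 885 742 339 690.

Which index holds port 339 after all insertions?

Insert 628: h=5, slot 5 empty -> index 5.
Insert 800: h=10, slot 10 empty -> index 10.
Insert 885: h=0, slot 0 empty -> index 0.
Insert 742: h=0, slot 0 occupied -> index 1.
Insert 339: h=0, slots 0,1 occupied -> index 4.
Insert 690: h=0, slots 0,1,4 occupied -> index 9.
Table: [885, 742, —, —, 339, 628, —, —, —, 690, 800, —, —]

4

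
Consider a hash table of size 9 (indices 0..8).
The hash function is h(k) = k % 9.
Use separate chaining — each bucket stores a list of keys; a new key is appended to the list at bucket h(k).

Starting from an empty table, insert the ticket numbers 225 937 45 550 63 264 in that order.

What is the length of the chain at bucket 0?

3

225 -> bucket 0
937 -> bucket 1
45 -> bucket 0 (collision)
550 -> bucket 1 (collision)
63 -> bucket 0 (collision)
264 -> bucket 3
Final buckets:
0: 225 -> 45 -> 63
1: 937 -> 550
2: _
3: 264
4: _
5: _
6: _
7: _
8: _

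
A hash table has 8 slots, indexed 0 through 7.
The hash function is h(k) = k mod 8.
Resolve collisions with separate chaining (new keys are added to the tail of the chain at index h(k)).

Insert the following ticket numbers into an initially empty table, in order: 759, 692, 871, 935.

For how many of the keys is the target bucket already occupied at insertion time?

759 → bucket 7
692 → bucket 4
871 → bucket 7 (collision)
935 → bucket 7 (collision)
Final buckets:
0: -
1: -
2: -
3: -
4: 692
5: -
6: -
7: 759 -> 871 -> 935

2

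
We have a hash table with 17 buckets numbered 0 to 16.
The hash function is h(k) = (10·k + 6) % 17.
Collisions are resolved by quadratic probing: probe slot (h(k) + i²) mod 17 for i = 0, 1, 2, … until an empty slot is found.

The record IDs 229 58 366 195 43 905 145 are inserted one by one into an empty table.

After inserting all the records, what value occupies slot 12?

43

229 hashes to 1; slot 1 is free -> place at 1.
58 hashes to 8; slot 8 is free -> place at 8.
366 hashes to 11; slot 11 is free -> place at 11.
195 hashes to 1; 1 taken -> place at 2.
43 hashes to 11; 11 taken -> place at 12.
905 hashes to 12; 12 taken -> place at 13.
145 hashes to 11; 11,12 taken -> place at 15.
Table: [—, 229, 195, —, —, —, —, —, 58, —, —, 366, 43, 905, —, 145, —]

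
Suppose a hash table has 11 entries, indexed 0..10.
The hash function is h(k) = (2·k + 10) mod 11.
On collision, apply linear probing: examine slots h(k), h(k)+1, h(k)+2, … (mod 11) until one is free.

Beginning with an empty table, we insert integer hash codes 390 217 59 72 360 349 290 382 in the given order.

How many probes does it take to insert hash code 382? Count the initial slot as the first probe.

7

Insert 390: h=9, slot 9 empty -> index 9.
Insert 217: h=4, slot 4 empty -> index 4.
Insert 59: h=7, slot 7 empty -> index 7.
Insert 72: h=0, slot 0 empty -> index 0.
Insert 360: h=4, slot 4 occupied -> index 5.
Insert 349: h=4, slots 4,5 occupied -> index 6.
Insert 290: h=7, slot 7 occupied -> index 8.
Insert 382: h=4, slots 4,5,6,7,8,9 occupied -> index 10.
Table: [72, —, —, —, 217, 360, 349, 59, 290, 390, 382]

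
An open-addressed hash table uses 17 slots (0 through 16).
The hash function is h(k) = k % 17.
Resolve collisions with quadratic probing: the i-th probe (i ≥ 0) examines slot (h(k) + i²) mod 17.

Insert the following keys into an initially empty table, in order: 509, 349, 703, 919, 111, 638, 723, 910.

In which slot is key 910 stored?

0

509: h=16 => slot 16
349: h=9 => slot 9
703: h=6 => slot 6
919: h=1 => slot 1
111: h=9, probe 9,10 => slot 10
638: h=9, probe 9,10,13 => slot 13
723: h=9, probe 9,10,13,1,8 => slot 8
910: h=9, probe 9,10,13,1,8,0 => slot 0
Table: [910, 919, ., ., ., ., 703, ., 723, 349, 111, ., ., 638, ., ., 509]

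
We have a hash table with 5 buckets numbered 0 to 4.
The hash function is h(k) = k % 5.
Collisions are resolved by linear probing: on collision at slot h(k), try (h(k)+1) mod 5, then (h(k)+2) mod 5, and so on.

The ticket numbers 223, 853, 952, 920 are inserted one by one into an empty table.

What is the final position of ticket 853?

4

223: h=3 => slot 3
853: h=3, probe 3,4 => slot 4
952: h=2 => slot 2
920: h=0 => slot 0
Table: [920, —, 952, 223, 853]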